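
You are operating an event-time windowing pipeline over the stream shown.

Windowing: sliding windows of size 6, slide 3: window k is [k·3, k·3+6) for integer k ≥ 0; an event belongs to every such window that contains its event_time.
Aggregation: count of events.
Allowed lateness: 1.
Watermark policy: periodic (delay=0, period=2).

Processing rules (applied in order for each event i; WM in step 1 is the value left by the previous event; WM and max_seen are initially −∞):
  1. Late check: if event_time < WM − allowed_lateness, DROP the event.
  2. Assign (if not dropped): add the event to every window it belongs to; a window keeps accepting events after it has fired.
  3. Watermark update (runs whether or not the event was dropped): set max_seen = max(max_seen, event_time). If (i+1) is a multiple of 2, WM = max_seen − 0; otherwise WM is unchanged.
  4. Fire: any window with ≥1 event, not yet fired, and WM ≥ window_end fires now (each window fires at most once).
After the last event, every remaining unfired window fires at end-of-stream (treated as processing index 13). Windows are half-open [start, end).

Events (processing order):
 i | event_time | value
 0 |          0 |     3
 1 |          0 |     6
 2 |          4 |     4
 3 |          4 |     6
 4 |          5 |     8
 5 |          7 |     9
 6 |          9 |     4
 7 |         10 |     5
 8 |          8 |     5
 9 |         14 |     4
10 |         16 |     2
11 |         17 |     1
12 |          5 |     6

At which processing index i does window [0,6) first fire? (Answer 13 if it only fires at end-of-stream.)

i=0 t=0 v=3: → [0,6); WM=−∞
i=1 t=0 v=6: → [0,6); WM=0
i=2 t=4 v=4: → [3,9),[0,6); WM=0
i=3 t=4 v=6: → [3,9),[0,6); WM=4
i=4 t=5 v=8: → [3,9),[0,6); WM=4
i=5 t=7 v=9: → [6,12),[3,9); WM=7; [0,6) fires=5
i=6 t=9 v=4: → [9,15),[6,12); WM=7
i=7 t=10 v=5: → [9,15),[6,12); WM=10; [3,9) fires=4
i=8 t=8 v=5: DROP (t<10-1); WM=10
i=9 t=14 v=4: → [12,18),[9,15); WM=14; [6,12) fires=3
i=10 t=16 v=2: → [15,21),[12,18); WM=14
i=11 t=17 v=1: → [15,21),[12,18); WM=17; [9,15) fires=3
i=12 t=5 v=6: DROP (t<17-1); WM=17

5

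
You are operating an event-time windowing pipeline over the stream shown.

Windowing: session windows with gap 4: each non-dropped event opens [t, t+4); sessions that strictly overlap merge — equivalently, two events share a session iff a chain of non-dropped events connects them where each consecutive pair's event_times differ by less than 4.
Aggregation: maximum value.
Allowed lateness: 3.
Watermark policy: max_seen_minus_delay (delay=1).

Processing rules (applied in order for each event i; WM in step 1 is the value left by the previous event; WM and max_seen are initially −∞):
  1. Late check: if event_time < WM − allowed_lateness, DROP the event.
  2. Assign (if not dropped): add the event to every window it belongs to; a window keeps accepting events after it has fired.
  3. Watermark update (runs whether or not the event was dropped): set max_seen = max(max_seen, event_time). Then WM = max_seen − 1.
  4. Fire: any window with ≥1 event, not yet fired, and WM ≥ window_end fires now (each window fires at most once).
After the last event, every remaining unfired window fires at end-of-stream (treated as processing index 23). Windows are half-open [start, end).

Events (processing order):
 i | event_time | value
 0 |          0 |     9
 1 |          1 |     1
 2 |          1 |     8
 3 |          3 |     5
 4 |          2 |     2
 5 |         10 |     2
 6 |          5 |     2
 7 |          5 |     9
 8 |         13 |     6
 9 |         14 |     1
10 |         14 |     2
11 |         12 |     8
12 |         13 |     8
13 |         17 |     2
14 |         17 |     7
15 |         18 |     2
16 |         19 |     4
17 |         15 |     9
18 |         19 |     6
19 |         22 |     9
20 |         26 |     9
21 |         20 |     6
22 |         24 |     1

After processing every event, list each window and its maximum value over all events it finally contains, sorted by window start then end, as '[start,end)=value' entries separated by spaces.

[0,7)=9 [10,30)=9

i=0 t=0 v=9: → [0,4); WM=-1
i=1 t=1 v=1: → [0,5); WM=0
i=2 t=1 v=8: → [0,5); WM=0
i=3 t=3 v=5: → [0,7); WM=2
i=4 t=2 v=2: → [0,7); WM=2
i=5 t=10 v=2: → [10,14); WM=9
i=6 t=5 v=2: DROP (t<9-3); WM=9
i=7 t=5 v=9: DROP (t<9-3); WM=9
i=8 t=13 v=6: → [10,17); WM=12
i=9 t=14 v=1: → [10,18); WM=13
i=10 t=14 v=2: → [10,18); WM=13
i=11 t=12 v=8: → [10,18); WM=13
i=12 t=13 v=8: → [10,18); WM=13
i=13 t=17 v=2: → [10,21); WM=16
i=14 t=17 v=7: → [10,21); WM=16
i=15 t=18 v=2: → [10,22); WM=17
i=16 t=19 v=4: → [10,23); WM=18
i=17 t=15 v=9: → [10,23); WM=18
i=18 t=19 v=6: → [10,23); WM=18
i=19 t=22 v=9: → [10,26); WM=21
i=20 t=26 v=9: → [26,30); WM=25
i=21 t=20 v=6: DROP (t<25-3); WM=25
i=22 t=24 v=1: → [10,30); WM=25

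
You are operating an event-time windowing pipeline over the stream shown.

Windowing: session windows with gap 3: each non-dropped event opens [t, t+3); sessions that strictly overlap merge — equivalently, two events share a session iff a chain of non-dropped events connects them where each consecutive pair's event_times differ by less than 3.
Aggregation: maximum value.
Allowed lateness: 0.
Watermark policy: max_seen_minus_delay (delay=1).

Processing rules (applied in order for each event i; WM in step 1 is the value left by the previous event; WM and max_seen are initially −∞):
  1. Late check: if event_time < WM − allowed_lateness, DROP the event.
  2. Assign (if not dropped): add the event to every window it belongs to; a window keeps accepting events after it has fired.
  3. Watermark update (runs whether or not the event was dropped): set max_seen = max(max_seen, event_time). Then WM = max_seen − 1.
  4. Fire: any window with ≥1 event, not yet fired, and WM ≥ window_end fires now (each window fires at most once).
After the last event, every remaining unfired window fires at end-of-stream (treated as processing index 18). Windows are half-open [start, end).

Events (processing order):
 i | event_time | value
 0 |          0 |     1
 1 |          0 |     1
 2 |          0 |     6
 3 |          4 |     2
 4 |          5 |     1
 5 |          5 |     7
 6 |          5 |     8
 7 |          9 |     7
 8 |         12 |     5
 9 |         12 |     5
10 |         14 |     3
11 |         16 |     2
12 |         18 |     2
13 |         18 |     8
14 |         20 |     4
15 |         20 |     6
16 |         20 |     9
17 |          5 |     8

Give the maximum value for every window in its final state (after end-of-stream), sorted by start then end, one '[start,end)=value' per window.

[0,3)=6 [4,8)=8 [9,12)=7 [12,23)=9

i=0 t=0 v=1: → [0,3); WM=-1
i=1 t=0 v=1: → [0,3); WM=-1
i=2 t=0 v=6: → [0,3); WM=-1
i=3 t=4 v=2: → [4,7); WM=3
i=4 t=5 v=1: → [4,8); WM=4
i=5 t=5 v=7: → [4,8); WM=4
i=6 t=5 v=8: → [4,8); WM=4
i=7 t=9 v=7: → [9,12); WM=8
i=8 t=12 v=5: → [12,15); WM=11
i=9 t=12 v=5: → [12,15); WM=11
i=10 t=14 v=3: → [12,17); WM=13
i=11 t=16 v=2: → [12,19); WM=15
i=12 t=18 v=2: → [12,21); WM=17
i=13 t=18 v=8: → [12,21); WM=17
i=14 t=20 v=4: → [12,23); WM=19
i=15 t=20 v=6: → [12,23); WM=19
i=16 t=20 v=9: → [12,23); WM=19
i=17 t=5 v=8: DROP (t<19-0); WM=19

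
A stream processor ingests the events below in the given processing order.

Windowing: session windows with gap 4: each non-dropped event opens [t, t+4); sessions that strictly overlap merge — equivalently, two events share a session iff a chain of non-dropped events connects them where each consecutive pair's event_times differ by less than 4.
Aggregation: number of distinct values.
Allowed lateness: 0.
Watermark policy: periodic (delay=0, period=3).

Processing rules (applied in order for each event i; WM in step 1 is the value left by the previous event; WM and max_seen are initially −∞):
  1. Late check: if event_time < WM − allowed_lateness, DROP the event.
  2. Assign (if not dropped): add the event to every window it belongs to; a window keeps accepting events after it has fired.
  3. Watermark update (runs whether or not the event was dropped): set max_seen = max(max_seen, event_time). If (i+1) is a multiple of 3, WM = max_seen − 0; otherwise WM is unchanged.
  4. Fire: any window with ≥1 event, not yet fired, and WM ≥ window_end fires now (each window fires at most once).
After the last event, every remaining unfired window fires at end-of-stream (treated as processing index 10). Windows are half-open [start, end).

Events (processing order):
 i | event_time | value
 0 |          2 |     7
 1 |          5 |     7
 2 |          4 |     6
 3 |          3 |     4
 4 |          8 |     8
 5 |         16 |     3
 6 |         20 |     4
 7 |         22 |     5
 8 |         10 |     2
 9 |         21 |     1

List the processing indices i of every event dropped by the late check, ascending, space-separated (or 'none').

i=0 t=2 v=7: → [2,6); WM=−∞
i=1 t=5 v=7: → [2,9); WM=−∞
i=2 t=4 v=6: → [2,9); WM=5
i=3 t=3 v=4: DROP (t<5-0); WM=5
i=4 t=8 v=8: → [2,12); WM=5
i=5 t=16 v=3: → [16,20); WM=16
i=6 t=20 v=4: → [20,24); WM=16
i=7 t=22 v=5: → [20,26); WM=16
i=8 t=10 v=2: DROP (t<16-0); WM=22
i=9 t=21 v=1: DROP (t<22-0); WM=22

3 8 9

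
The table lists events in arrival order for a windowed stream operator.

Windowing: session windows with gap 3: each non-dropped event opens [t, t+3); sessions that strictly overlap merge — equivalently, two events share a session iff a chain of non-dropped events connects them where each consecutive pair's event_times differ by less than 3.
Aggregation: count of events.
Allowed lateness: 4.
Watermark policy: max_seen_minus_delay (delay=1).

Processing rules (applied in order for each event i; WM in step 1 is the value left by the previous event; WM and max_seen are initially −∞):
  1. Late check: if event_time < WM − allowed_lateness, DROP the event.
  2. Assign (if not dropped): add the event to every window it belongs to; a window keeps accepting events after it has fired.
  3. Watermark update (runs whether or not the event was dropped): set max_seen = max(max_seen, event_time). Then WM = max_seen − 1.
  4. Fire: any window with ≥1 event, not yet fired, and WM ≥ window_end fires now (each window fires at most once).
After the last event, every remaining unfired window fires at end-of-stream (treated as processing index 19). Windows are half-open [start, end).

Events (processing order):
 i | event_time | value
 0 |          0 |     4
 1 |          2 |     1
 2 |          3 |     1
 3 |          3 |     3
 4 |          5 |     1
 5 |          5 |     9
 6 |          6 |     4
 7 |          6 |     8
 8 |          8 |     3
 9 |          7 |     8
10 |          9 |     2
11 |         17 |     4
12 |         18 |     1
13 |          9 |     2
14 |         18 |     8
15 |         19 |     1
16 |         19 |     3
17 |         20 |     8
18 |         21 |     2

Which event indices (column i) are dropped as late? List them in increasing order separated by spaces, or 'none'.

13

i=0 t=0 v=4: → [0,3); WM=-1
i=1 t=2 v=1: → [0,5); WM=1
i=2 t=3 v=1: → [0,6); WM=2
i=3 t=3 v=3: → [0,6); WM=2
i=4 t=5 v=1: → [0,8); WM=4
i=5 t=5 v=9: → [0,8); WM=4
i=6 t=6 v=4: → [0,9); WM=5
i=7 t=6 v=8: → [0,9); WM=5
i=8 t=8 v=3: → [0,11); WM=7
i=9 t=7 v=8: → [0,11); WM=7
i=10 t=9 v=2: → [0,12); WM=8
i=11 t=17 v=4: → [17,20); WM=16
i=12 t=18 v=1: → [17,21); WM=17
i=13 t=9 v=2: DROP (t<17-4); WM=17
i=14 t=18 v=8: → [17,21); WM=17
i=15 t=19 v=1: → [17,22); WM=18
i=16 t=19 v=3: → [17,22); WM=18
i=17 t=20 v=8: → [17,23); WM=19
i=18 t=21 v=2: → [17,24); WM=20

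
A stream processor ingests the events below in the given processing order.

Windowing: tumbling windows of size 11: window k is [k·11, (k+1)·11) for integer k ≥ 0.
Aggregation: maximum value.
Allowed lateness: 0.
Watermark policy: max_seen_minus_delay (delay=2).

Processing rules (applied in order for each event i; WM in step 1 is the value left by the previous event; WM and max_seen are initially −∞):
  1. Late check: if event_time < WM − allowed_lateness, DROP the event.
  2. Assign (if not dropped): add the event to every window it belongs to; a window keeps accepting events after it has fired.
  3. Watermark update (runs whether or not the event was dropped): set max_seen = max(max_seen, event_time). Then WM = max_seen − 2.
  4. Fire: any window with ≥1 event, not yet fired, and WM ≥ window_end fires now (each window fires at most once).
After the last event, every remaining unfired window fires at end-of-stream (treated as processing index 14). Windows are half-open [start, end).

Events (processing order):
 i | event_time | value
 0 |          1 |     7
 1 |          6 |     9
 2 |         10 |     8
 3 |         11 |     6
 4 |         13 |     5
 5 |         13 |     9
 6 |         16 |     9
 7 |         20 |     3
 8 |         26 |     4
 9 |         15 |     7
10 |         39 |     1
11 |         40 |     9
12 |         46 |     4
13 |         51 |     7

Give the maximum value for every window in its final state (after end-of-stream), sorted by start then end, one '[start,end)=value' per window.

[0,11)=9 [11,22)=9 [22,33)=4 [33,44)=9 [44,55)=7

i=0 t=1 v=7: → [0,11); WM=-1
i=1 t=6 v=9: → [0,11); WM=4
i=2 t=10 v=8: → [0,11); WM=8
i=3 t=11 v=6: → [11,22); WM=9
i=4 t=13 v=5: → [11,22); WM=11; [0,11) fires=9
i=5 t=13 v=9: → [11,22); WM=11
i=6 t=16 v=9: → [11,22); WM=14
i=7 t=20 v=3: → [11,22); WM=18
i=8 t=26 v=4: → [22,33); WM=24; [11,22) fires=9
i=9 t=15 v=7: DROP (t<24-0); WM=24
i=10 t=39 v=1: → [33,44); WM=37; [22,33) fires=4
i=11 t=40 v=9: → [33,44); WM=38
i=12 t=46 v=4: → [44,55); WM=44; [33,44) fires=9
i=13 t=51 v=7: → [44,55); WM=49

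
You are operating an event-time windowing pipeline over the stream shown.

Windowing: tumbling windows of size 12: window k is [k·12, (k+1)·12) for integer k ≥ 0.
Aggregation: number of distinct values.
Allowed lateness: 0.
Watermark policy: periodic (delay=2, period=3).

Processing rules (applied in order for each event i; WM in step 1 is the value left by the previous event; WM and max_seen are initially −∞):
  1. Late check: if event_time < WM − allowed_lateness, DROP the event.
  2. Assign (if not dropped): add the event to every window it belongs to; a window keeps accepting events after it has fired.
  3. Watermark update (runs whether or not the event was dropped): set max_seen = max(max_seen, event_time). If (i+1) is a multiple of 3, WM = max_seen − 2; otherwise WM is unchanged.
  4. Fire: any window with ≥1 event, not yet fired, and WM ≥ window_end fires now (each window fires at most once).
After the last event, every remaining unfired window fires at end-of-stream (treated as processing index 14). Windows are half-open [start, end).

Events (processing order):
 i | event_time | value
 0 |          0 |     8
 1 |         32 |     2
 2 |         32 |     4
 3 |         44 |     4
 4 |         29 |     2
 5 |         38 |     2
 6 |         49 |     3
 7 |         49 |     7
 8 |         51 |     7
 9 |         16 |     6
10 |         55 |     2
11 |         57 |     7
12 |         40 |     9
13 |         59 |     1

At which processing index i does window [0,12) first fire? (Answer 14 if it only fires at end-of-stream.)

i=0 t=0 v=8: → [0,12); WM=−∞
i=1 t=32 v=2: → [24,36); WM=−∞
i=2 t=32 v=4: → [24,36); WM=30; [0,12) fires=1
i=3 t=44 v=4: → [36,48); WM=30
i=4 t=29 v=2: DROP (t<30-0); WM=30
i=5 t=38 v=2: → [36,48); WM=42; [24,36) fires=2
i=6 t=49 v=3: → [48,60); WM=42
i=7 t=49 v=7: → [48,60); WM=42
i=8 t=51 v=7: → [48,60); WM=49; [36,48) fires=2
i=9 t=16 v=6: DROP (t<49-0); WM=49
i=10 t=55 v=2: → [48,60); WM=49
i=11 t=57 v=7: → [48,60); WM=55
i=12 t=40 v=9: DROP (t<55-0); WM=55
i=13 t=59 v=1: → [48,60); WM=55

2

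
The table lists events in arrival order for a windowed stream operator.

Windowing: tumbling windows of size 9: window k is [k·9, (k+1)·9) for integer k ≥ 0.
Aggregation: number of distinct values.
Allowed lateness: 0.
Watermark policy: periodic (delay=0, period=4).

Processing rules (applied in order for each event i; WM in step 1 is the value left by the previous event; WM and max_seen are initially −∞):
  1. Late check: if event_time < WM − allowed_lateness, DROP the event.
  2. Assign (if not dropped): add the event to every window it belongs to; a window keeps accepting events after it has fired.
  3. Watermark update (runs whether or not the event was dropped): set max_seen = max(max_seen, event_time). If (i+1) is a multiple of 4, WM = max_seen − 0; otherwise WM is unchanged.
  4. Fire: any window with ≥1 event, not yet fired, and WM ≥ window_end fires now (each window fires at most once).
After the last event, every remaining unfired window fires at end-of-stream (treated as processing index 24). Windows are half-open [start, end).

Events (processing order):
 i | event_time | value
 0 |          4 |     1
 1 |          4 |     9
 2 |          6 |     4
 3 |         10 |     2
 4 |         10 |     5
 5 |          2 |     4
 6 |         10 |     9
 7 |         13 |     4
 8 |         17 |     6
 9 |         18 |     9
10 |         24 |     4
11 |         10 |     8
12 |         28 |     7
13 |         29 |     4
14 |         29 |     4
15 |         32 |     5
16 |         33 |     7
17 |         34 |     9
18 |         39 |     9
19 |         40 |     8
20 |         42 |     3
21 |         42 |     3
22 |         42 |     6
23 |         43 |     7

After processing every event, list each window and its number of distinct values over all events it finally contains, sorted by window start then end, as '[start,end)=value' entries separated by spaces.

[0,9)=3 [9,18)=5 [18,27)=2 [27,36)=4 [36,45)=5

i=0 t=4 v=1: → [0,9); WM=−∞
i=1 t=4 v=9: → [0,9); WM=−∞
i=2 t=6 v=4: → [0,9); WM=−∞
i=3 t=10 v=2: → [9,18); WM=10; [0,9) fires=3
i=4 t=10 v=5: → [9,18); WM=10
i=5 t=2 v=4: DROP (t<10-0); WM=10
i=6 t=10 v=9: → [9,18); WM=10
i=7 t=13 v=4: → [9,18); WM=13
i=8 t=17 v=6: → [9,18); WM=13
i=9 t=18 v=9: → [18,27); WM=13
i=10 t=24 v=4: → [18,27); WM=13
i=11 t=10 v=8: DROP (t<13-0); WM=24; [9,18) fires=5
i=12 t=28 v=7: → [27,36); WM=24
i=13 t=29 v=4: → [27,36); WM=24
i=14 t=29 v=4: → [27,36); WM=24
i=15 t=32 v=5: → [27,36); WM=32; [18,27) fires=2
i=16 t=33 v=7: → [27,36); WM=32
i=17 t=34 v=9: → [27,36); WM=32
i=18 t=39 v=9: → [36,45); WM=32
i=19 t=40 v=8: → [36,45); WM=40; [27,36) fires=4
i=20 t=42 v=3: → [36,45); WM=40
i=21 t=42 v=3: → [36,45); WM=40
i=22 t=42 v=6: → [36,45); WM=40
i=23 t=43 v=7: → [36,45); WM=43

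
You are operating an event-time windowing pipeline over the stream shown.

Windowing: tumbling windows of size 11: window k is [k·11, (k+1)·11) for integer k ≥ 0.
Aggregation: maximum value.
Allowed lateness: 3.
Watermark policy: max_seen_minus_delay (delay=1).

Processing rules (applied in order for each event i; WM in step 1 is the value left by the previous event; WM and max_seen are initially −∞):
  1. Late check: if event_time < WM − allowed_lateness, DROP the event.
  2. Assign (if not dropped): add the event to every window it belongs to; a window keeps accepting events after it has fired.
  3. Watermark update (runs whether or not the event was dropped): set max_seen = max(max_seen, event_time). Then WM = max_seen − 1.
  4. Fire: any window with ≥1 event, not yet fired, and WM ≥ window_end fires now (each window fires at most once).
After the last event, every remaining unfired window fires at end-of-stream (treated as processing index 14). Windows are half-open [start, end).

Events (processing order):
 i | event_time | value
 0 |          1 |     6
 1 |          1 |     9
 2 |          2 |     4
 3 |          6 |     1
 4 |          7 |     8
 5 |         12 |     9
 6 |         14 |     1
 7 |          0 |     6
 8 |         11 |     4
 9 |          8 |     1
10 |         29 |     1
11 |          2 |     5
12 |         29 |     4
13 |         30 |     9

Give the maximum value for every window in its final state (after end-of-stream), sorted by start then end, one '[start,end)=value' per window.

[0,11)=9 [11,22)=9 [22,33)=9

i=0 t=1 v=6: → [0,11); WM=0
i=1 t=1 v=9: → [0,11); WM=0
i=2 t=2 v=4: → [0,11); WM=1
i=3 t=6 v=1: → [0,11); WM=5
i=4 t=7 v=8: → [0,11); WM=6
i=5 t=12 v=9: → [11,22); WM=11; [0,11) fires=9
i=6 t=14 v=1: → [11,22); WM=13
i=7 t=0 v=6: DROP (t<13-3); WM=13
i=8 t=11 v=4: → [11,22); WM=13
i=9 t=8 v=1: DROP (t<13-3); WM=13
i=10 t=29 v=1: → [22,33); WM=28; [11,22) fires=9
i=11 t=2 v=5: DROP (t<28-3); WM=28
i=12 t=29 v=4: → [22,33); WM=28
i=13 t=30 v=9: → [22,33); WM=29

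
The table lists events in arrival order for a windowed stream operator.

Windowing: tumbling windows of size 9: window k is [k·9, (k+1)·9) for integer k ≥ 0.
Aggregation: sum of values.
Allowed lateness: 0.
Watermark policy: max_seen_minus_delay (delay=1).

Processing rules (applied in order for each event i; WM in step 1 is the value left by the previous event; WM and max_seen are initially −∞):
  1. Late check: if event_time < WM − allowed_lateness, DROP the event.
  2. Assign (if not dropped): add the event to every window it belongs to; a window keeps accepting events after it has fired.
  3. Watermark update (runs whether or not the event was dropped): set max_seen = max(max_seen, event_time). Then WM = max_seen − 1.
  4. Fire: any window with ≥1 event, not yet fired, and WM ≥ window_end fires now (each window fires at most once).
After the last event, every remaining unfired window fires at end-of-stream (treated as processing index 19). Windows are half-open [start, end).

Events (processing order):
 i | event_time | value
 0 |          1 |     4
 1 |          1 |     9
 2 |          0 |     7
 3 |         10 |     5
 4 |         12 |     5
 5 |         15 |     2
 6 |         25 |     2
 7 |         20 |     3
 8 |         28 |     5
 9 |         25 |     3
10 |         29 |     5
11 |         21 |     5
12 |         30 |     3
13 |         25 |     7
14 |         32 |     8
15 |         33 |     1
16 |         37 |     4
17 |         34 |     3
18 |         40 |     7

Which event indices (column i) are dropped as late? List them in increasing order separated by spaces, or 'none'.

7 9 11 13 17

i=0 t=1 v=4: → [0,9); WM=0
i=1 t=1 v=9: → [0,9); WM=0
i=2 t=0 v=7: → [0,9); WM=0
i=3 t=10 v=5: → [9,18); WM=9; [0,9) fires=20
i=4 t=12 v=5: → [9,18); WM=11
i=5 t=15 v=2: → [9,18); WM=14
i=6 t=25 v=2: → [18,27); WM=24; [9,18) fires=12
i=7 t=20 v=3: DROP (t<24-0); WM=24
i=8 t=28 v=5: → [27,36); WM=27; [18,27) fires=2
i=9 t=25 v=3: DROP (t<27-0); WM=27
i=10 t=29 v=5: → [27,36); WM=28
i=11 t=21 v=5: DROP (t<28-0); WM=28
i=12 t=30 v=3: → [27,36); WM=29
i=13 t=25 v=7: DROP (t<29-0); WM=29
i=14 t=32 v=8: → [27,36); WM=31
i=15 t=33 v=1: → [27,36); WM=32
i=16 t=37 v=4: → [36,45); WM=36; [27,36) fires=22
i=17 t=34 v=3: DROP (t<36-0); WM=36
i=18 t=40 v=7: → [36,45); WM=39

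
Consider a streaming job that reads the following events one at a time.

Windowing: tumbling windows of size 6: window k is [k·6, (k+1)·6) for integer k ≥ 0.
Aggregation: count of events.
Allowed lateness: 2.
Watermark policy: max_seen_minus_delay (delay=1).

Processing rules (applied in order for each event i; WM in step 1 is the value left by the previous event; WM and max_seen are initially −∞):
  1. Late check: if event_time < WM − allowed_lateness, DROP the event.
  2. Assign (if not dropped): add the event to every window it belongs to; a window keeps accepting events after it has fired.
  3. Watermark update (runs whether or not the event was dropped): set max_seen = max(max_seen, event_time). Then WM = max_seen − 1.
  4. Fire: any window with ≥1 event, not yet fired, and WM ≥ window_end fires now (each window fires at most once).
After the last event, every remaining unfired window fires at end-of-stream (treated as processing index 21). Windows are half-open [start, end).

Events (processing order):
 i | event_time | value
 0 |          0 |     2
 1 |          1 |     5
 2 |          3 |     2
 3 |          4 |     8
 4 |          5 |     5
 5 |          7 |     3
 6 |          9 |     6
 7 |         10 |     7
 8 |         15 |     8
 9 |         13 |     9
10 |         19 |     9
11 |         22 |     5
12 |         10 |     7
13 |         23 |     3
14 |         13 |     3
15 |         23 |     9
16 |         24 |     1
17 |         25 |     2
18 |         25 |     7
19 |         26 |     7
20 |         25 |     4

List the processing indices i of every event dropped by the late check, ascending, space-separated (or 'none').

12 14

i=0 t=0 v=2: → [0,6); WM=-1
i=1 t=1 v=5: → [0,6); WM=0
i=2 t=3 v=2: → [0,6); WM=2
i=3 t=4 v=8: → [0,6); WM=3
i=4 t=5 v=5: → [0,6); WM=4
i=5 t=7 v=3: → [6,12); WM=6; [0,6) fires=5
i=6 t=9 v=6: → [6,12); WM=8
i=7 t=10 v=7: → [6,12); WM=9
i=8 t=15 v=8: → [12,18); WM=14; [6,12) fires=3
i=9 t=13 v=9: → [12,18); WM=14
i=10 t=19 v=9: → [18,24); WM=18; [12,18) fires=2
i=11 t=22 v=5: → [18,24); WM=21
i=12 t=10 v=7: DROP (t<21-2); WM=21
i=13 t=23 v=3: → [18,24); WM=22
i=14 t=13 v=3: DROP (t<22-2); WM=22
i=15 t=23 v=9: → [18,24); WM=22
i=16 t=24 v=1: → [24,30); WM=23
i=17 t=25 v=2: → [24,30); WM=24; [18,24) fires=4
i=18 t=25 v=7: → [24,30); WM=24
i=19 t=26 v=7: → [24,30); WM=25
i=20 t=25 v=4: → [24,30); WM=25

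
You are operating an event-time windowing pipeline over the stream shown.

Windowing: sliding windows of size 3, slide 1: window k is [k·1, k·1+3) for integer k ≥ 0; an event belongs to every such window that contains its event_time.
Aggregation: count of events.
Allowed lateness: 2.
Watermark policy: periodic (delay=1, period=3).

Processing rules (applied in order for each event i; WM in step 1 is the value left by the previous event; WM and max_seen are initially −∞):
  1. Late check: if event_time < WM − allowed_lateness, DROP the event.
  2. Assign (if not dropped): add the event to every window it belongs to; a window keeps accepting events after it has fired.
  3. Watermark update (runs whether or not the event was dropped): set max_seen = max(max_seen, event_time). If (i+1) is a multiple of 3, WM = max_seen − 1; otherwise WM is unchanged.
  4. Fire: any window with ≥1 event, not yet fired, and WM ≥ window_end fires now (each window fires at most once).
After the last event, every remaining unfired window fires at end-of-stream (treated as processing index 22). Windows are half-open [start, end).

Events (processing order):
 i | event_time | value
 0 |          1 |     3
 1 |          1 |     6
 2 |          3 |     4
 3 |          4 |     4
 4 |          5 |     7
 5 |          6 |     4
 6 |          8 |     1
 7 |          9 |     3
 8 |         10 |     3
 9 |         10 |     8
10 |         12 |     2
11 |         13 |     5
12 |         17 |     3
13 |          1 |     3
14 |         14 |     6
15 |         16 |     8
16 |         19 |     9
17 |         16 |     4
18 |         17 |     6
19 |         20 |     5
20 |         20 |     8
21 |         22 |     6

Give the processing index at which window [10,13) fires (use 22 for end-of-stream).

i=0 t=1 v=3: → [1,4),[0,3); WM=−∞
i=1 t=1 v=6: → [1,4),[0,3); WM=−∞
i=2 t=3 v=4: → [3,6),[2,5),[1,4); WM=2
i=3 t=4 v=4: → [4,7),[3,6),[2,5); WM=2
i=4 t=5 v=7: → [5,8),[4,7),[3,6); WM=2
i=5 t=6 v=4: → [6,9),[5,8),[4,7); WM=5; [0,3) fires=2 [1,4) fires=3 [2,5) fires=2
i=6 t=8 v=1: → [8,11),[7,10),[6,9); WM=5
i=7 t=9 v=3: → [9,12),[8,11),[7,10); WM=5
i=8 t=10 v=3: → [10,13),[9,12),[8,11); WM=9; [3,6) fires=3 [4,7) fires=3 [5,8) fires=2 [6,9) fires=2
i=9 t=10 v=8: → [10,13),[9,12),[8,11); WM=9
i=10 t=12 v=2: → [12,15),[11,14),[10,13); WM=9
i=11 t=13 v=5: → [13,16),[12,15),[11,14); WM=12; [7,10) fires=2 [8,11) fires=4 [9,12) fires=3
i=12 t=17 v=3: → [17,20),[16,19),[15,18); WM=12
i=13 t=1 v=3: DROP (t<12-2); WM=12
i=14 t=14 v=6: → [14,17),[13,16),[12,15); WM=16; [10,13) fires=3 [11,14) fires=2 [12,15) fires=3 [13,16) fires=2
i=15 t=16 v=8: → [16,19),[15,18),[14,17); WM=16
i=16 t=19 v=9: → [19,22),[18,21),[17,20); WM=16
i=17 t=16 v=4: → [16,19),[15,18),[14,17); WM=18; [14,17) fires=3 [15,18) fires=3
i=18 t=17 v=6: → [17,20),[16,19),[15,18); WM=18
i=19 t=20 v=5: → [20,23),[19,22),[18,21); WM=18
i=20 t=20 v=8: → [20,23),[19,22),[18,21); WM=19; [16,19) fires=4
i=21 t=22 v=6: → [22,25),[21,24),[20,23); WM=19

14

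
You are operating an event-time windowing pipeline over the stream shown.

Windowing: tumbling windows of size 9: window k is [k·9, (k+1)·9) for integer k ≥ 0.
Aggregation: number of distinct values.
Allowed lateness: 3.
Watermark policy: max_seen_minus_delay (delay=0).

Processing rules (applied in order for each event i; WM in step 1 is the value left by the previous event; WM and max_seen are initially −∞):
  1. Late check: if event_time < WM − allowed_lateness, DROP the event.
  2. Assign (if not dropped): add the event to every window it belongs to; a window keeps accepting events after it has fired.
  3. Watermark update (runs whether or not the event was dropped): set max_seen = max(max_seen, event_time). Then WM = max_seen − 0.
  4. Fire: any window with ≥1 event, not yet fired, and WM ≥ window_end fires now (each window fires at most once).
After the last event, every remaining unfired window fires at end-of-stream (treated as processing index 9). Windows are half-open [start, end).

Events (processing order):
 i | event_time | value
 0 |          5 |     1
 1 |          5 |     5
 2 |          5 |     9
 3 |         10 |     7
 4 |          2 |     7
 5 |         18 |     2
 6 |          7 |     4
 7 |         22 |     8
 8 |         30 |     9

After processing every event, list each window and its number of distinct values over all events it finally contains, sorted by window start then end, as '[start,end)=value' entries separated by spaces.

[0,9)=3 [9,18)=1 [18,27)=2 [27,36)=1

i=0 t=5 v=1: → [0,9); WM=5
i=1 t=5 v=5: → [0,9); WM=5
i=2 t=5 v=9: → [0,9); WM=5
i=3 t=10 v=7: → [9,18); WM=10; [0,9) fires=3
i=4 t=2 v=7: DROP (t<10-3); WM=10
i=5 t=18 v=2: → [18,27); WM=18; [9,18) fires=1
i=6 t=7 v=4: DROP (t<18-3); WM=18
i=7 t=22 v=8: → [18,27); WM=22
i=8 t=30 v=9: → [27,36); WM=30; [18,27) fires=2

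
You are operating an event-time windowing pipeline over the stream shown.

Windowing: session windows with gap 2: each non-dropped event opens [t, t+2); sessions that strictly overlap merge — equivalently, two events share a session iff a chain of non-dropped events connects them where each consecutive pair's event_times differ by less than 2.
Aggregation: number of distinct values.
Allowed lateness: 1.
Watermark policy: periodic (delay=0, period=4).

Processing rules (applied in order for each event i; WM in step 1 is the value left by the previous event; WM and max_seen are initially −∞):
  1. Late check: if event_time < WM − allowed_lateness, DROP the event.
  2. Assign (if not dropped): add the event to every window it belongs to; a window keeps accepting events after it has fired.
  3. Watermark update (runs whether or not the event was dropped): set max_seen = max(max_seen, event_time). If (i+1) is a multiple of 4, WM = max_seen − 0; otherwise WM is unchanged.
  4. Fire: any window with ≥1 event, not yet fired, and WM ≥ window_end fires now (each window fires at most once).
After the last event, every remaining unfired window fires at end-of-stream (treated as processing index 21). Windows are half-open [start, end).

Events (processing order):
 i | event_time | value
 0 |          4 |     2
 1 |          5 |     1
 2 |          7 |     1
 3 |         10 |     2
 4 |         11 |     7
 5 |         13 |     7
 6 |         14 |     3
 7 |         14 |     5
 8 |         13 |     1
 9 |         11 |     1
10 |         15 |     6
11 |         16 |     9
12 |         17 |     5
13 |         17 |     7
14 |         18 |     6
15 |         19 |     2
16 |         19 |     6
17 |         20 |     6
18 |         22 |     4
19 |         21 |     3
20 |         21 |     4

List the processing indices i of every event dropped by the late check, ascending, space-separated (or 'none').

9

i=0 t=4 v=2: → [4,6); WM=−∞
i=1 t=5 v=1: → [4,7); WM=−∞
i=2 t=7 v=1: → [7,9); WM=−∞
i=3 t=10 v=2: → [10,12); WM=10
i=4 t=11 v=7: → [10,13); WM=10
i=5 t=13 v=7: → [13,15); WM=10
i=6 t=14 v=3: → [13,16); WM=10
i=7 t=14 v=5: → [13,16); WM=14
i=8 t=13 v=1: → [13,16); WM=14
i=9 t=11 v=1: DROP (t<14-1); WM=14
i=10 t=15 v=6: → [13,17); WM=14
i=11 t=16 v=9: → [13,18); WM=16
i=12 t=17 v=5: → [13,19); WM=16
i=13 t=17 v=7: → [13,19); WM=16
i=14 t=18 v=6: → [13,20); WM=16
i=15 t=19 v=2: → [13,21); WM=19
i=16 t=19 v=6: → [13,21); WM=19
i=17 t=20 v=6: → [13,22); WM=19
i=18 t=22 v=4: → [22,24); WM=19
i=19 t=21 v=3: → [13,24); WM=22
i=20 t=21 v=4: → [13,24); WM=22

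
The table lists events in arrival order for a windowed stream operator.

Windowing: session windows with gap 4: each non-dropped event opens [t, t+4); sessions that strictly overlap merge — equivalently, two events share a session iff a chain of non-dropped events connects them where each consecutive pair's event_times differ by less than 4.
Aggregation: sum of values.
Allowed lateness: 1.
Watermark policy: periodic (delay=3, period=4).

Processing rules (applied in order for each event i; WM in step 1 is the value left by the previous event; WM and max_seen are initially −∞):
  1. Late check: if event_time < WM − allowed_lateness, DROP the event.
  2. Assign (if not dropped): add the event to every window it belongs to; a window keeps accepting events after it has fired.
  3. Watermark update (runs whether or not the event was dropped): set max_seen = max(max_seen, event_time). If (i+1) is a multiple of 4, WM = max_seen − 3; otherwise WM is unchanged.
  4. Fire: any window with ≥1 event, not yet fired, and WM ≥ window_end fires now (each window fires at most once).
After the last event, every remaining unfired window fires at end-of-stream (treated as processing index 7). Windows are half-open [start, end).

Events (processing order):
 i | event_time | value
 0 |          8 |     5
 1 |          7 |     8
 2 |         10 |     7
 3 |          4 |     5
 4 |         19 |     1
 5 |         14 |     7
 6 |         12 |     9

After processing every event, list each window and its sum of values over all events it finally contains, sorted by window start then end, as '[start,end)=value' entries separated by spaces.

[4,18)=41 [19,23)=1

i=0 t=8 v=5: → [8,12); WM=−∞
i=1 t=7 v=8: → [7,12); WM=−∞
i=2 t=10 v=7: → [7,14); WM=−∞
i=3 t=4 v=5: → [4,14); WM=7
i=4 t=19 v=1: → [19,23); WM=7
i=5 t=14 v=7: → [14,18); WM=7
i=6 t=12 v=9: → [4,18); WM=7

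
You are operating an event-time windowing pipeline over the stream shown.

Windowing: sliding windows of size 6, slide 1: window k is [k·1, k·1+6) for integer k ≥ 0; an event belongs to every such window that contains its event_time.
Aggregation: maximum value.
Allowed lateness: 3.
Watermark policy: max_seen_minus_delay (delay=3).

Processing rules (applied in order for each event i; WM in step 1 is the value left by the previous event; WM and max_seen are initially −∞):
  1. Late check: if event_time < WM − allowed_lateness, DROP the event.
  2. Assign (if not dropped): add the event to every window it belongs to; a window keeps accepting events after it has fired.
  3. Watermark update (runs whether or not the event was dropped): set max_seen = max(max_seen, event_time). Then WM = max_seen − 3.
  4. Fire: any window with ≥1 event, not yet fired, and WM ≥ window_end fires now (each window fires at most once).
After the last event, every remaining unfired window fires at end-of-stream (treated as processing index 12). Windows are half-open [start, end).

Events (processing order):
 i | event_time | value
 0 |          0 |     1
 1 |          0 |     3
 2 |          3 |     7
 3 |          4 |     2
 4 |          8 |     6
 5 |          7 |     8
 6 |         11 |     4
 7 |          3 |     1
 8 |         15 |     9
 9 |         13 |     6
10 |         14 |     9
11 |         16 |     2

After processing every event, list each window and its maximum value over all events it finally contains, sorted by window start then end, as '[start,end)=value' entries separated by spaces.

i=0 t=0 v=1: → [0,6); WM=-3
i=1 t=0 v=3: → [0,6); WM=-3
i=2 t=3 v=7: → [3,9),[2,8),[1,7),[0,6); WM=0
i=3 t=4 v=2: → [4,10),[3,9),[2,8),[1,7),[0,6); WM=1
i=4 t=8 v=6: → [8,14),[7,13),[6,12),[5,11),[4,10),[3,9); WM=5
i=5 t=7 v=8: → [7,13),[6,12),[5,11),[4,10),[3,9),[2,8); WM=5
i=6 t=11 v=4: → [11,17),[10,16),[9,15),[8,14),[7,13),[6,12); WM=8; [0,6) fires=7 [1,7) fires=7 [2,8) fires=8
i=7 t=3 v=1: DROP (t<8-3); WM=8
i=8 t=15 v=9: → [15,21),[14,20),[13,19),[12,18),[11,17),[10,16); WM=12; [3,9) fires=8 [4,10) fires=8 [5,11) fires=8 [6,12) fires=8
i=9 t=13 v=6: → [13,19),[12,18),[11,17),[10,16),[9,15),[8,14); WM=12
i=10 t=14 v=9: → [14,20),[13,19),[12,18),[11,17),[10,16),[9,15); WM=12
i=11 t=16 v=2: → [16,22),[15,21),[14,20),[13,19),[12,18),[11,17); WM=13; [7,13) fires=8

[0,6)=7 [1,7)=7 [2,8)=8 [3,9)=8 [4,10)=8 [5,11)=8 [6,12)=8 [7,13)=8 [8,14)=6 [9,15)=9 [10,16)=9 [11,17)=9 [12,18)=9 [13,19)=9 [14,20)=9 [15,21)=9 [16,22)=2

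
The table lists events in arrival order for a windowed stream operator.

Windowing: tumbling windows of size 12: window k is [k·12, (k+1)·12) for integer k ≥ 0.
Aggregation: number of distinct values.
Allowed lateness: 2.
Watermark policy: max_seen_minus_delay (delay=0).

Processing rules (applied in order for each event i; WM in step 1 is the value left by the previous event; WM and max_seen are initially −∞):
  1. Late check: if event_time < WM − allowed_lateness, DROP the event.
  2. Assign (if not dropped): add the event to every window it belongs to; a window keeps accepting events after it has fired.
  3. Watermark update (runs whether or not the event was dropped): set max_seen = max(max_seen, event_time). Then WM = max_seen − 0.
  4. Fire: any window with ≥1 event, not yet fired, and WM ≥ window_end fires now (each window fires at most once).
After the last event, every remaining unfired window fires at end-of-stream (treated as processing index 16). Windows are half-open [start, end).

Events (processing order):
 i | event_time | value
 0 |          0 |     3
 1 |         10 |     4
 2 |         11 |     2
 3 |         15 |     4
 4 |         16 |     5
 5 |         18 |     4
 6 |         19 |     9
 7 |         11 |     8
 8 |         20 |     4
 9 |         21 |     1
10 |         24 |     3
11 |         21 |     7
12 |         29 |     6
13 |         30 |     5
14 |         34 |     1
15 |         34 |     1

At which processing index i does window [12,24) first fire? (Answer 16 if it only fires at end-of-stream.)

i=0 t=0 v=3: → [0,12); WM=0
i=1 t=10 v=4: → [0,12); WM=10
i=2 t=11 v=2: → [0,12); WM=11
i=3 t=15 v=4: → [12,24); WM=15; [0,12) fires=3
i=4 t=16 v=5: → [12,24); WM=16
i=5 t=18 v=4: → [12,24); WM=18
i=6 t=19 v=9: → [12,24); WM=19
i=7 t=11 v=8: DROP (t<19-2); WM=19
i=8 t=20 v=4: → [12,24); WM=20
i=9 t=21 v=1: → [12,24); WM=21
i=10 t=24 v=3: → [24,36); WM=24; [12,24) fires=4
i=11 t=21 v=7: DROP (t<24-2); WM=24
i=12 t=29 v=6: → [24,36); WM=29
i=13 t=30 v=5: → [24,36); WM=30
i=14 t=34 v=1: → [24,36); WM=34
i=15 t=34 v=1: → [24,36); WM=34

10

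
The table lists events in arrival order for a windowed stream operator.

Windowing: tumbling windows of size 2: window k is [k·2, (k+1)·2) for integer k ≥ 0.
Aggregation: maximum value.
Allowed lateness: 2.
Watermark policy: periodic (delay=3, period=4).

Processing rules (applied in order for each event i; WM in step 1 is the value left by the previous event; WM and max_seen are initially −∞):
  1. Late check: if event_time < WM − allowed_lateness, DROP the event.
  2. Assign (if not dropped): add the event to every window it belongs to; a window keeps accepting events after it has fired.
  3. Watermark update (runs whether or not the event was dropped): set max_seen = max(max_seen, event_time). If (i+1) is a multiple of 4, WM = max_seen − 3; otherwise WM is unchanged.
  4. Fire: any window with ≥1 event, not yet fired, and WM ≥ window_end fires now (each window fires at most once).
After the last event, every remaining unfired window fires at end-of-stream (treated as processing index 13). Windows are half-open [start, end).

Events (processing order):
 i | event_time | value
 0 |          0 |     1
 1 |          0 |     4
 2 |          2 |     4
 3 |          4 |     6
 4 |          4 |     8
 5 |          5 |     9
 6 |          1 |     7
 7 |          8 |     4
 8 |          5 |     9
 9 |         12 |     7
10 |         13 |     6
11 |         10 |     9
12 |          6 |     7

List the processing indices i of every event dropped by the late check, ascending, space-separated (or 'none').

12

i=0 t=0 v=1: → [0,2); WM=−∞
i=1 t=0 v=4: → [0,2); WM=−∞
i=2 t=2 v=4: → [2,4); WM=−∞
i=3 t=4 v=6: → [4,6); WM=1
i=4 t=4 v=8: → [4,6); WM=1
i=5 t=5 v=9: → [4,6); WM=1
i=6 t=1 v=7: → [0,2); WM=1
i=7 t=8 v=4: → [8,10); WM=5; [0,2) fires=7 [2,4) fires=4
i=8 t=5 v=9: → [4,6); WM=5
i=9 t=12 v=7: → [12,14); WM=5
i=10 t=13 v=6: → [12,14); WM=5
i=11 t=10 v=9: → [10,12); WM=10; [4,6) fires=9 [8,10) fires=4
i=12 t=6 v=7: DROP (t<10-2); WM=10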